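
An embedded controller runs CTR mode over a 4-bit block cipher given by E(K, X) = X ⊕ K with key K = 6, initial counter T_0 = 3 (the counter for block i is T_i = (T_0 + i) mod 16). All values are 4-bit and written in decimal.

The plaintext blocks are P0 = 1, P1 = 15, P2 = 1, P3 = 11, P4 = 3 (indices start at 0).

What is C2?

C2 = 2

CTR encryption: S_i = E(K, T_i) where T_i is the counter for block i; C_i = P_i ⊕ S_i.
C0: T = 3, S = E(K, T) = 5; 1 ⊕ 5 = 4.
C1: T = 4, S = E(K, T) = 2; 15 ⊕ 2 = 13.
C2: T = 5, S = E(K, T) = 3; 1 ⊕ 3 = 2.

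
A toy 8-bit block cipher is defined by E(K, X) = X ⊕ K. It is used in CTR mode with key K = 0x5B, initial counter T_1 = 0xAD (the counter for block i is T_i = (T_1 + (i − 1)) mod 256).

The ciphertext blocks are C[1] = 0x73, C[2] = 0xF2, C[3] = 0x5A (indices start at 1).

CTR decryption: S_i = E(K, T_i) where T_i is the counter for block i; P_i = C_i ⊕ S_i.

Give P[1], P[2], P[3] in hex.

P[1]: T = 0xAD, S = E(K, T) = 0xF6; 0x73 ⊕ 0xF6 = 0x85.
P[2]: T = 0xAE, S = E(K, T) = 0xF5; 0xF2 ⊕ 0xF5 = 0x07.
P[3]: T = 0xAF, S = E(K, T) = 0xF4; 0x5A ⊕ 0xF4 = 0xAE.

P[1] = 0x85, P[2] = 0x07, P[3] = 0xAE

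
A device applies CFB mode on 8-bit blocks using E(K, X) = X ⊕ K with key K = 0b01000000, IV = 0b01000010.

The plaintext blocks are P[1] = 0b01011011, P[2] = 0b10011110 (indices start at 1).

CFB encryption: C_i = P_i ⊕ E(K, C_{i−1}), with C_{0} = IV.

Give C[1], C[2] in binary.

C[1]: E(K, 0b01000010) = 0b00000010; 0b01011011 ⊕ 0b00000010 = 0b01011001.
C[2]: E(K, 0b01011001) = 0b00011001; 0b10011110 ⊕ 0b00011001 = 0b10000111.

C[1] = 0b01011001, C[2] = 0b10000111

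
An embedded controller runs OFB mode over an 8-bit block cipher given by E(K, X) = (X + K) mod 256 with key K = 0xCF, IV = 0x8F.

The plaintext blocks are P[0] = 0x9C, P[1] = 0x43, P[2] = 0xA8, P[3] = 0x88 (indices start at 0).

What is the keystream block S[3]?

OFB encryption: S_i = E(K, S_{i−1}) with S_{−1} = IV; C_i = P_i ⊕ S_i.
C[0]: S = E(K, 0x8F) = 0x5E; 0x9C ⊕ 0x5E = 0xC2.
C[1]: S = E(K, 0x5E) = 0x2D; 0x43 ⊕ 0x2D = 0x6E.
C[2]: S = E(K, 0x2D) = 0xFC; 0xA8 ⊕ 0xFC = 0x54.
C[3]: S = E(K, 0xFC) = 0xCB; 0x88 ⊕ 0xCB = 0x43.
So S[3] = 0xCB.

0xCB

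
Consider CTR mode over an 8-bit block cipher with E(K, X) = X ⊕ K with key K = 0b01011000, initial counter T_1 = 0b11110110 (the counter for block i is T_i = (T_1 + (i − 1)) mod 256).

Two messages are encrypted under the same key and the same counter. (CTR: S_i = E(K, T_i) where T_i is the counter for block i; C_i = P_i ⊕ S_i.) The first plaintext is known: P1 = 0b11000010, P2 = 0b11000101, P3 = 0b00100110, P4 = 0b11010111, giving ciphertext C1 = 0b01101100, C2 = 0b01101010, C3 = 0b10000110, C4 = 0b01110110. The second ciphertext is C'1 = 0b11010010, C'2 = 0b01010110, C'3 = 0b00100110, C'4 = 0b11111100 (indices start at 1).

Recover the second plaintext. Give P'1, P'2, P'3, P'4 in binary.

P'1 = 0b01111100, P'2 = 0b11111001, P'3 = 0b10000110, P'4 = 0b01011101

In CTR with a reused counter, both messages share the same keystream S_i, so C_i ⊕ C'_i = P_i ⊕ P'_i and thus P'_i = P_i ⊕ C_i ⊕ C'_i.
P'1: 0b11000010 ⊕ 0b01101100 ⊕ 0b11010010 = 0b01111100.
P'2: 0b11000101 ⊕ 0b01101010 ⊕ 0b01010110 = 0b11111001.
P'3: 0b00100110 ⊕ 0b10000110 ⊕ 0b00100110 = 0b10000110.
P'4: 0b11010111 ⊕ 0b01110110 ⊕ 0b11111100 = 0b01011101.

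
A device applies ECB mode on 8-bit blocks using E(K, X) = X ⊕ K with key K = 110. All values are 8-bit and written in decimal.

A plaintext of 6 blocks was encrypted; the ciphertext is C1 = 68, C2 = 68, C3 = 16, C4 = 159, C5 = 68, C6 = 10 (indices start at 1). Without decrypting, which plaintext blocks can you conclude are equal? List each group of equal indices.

P1 = P2 = P5

ECB encrypts each block independently with the same key, so equal ciphertext blocks imply equal plaintext blocks.
C1 = C2 = C5 = 68, so P1 = P2 = P5.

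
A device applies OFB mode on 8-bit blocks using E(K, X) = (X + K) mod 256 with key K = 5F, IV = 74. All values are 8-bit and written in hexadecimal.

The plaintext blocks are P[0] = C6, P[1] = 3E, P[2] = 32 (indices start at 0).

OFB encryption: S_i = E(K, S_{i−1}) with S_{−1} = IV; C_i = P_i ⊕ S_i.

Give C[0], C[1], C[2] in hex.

C[0]: S = E(K, 74) = D3; C6 ⊕ D3 = 15.
C[1]: S = E(K, D3) = 32; 3E ⊕ 32 = 0C.
C[2]: S = E(K, 32) = 91; 32 ⊕ 91 = A3.

C[0] = 15, C[1] = 0C, C[2] = A3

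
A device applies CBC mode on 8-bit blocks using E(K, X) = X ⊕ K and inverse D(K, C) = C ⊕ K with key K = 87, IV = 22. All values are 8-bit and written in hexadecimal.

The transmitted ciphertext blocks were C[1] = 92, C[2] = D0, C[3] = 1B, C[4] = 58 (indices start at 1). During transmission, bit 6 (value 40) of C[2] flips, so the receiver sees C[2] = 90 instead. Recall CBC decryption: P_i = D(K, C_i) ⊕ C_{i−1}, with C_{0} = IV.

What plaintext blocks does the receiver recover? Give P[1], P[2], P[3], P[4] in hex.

P[1] = 37, P[2] = 85, P[3] = 0C, P[4] = C4

Only C[2] changed, to 90. In CBC, a change in C_i garbles P_i and flips the same bit in P_{i+1}. Decrypting the received ciphertext:
P[1]: D(K, 92) = 15; 15 ⊕ 22 = 37.
P[2]: D(K, 90) = 17; 17 ⊕ 92 = 85.
P[3]: D(K, 1B) = 9C; 9C ⊕ 90 = 0C.
P[4]: D(K, 58) = DF; DF ⊕ 1B = C4.
Blocks that differ from the original plaintext: P[2], P[3].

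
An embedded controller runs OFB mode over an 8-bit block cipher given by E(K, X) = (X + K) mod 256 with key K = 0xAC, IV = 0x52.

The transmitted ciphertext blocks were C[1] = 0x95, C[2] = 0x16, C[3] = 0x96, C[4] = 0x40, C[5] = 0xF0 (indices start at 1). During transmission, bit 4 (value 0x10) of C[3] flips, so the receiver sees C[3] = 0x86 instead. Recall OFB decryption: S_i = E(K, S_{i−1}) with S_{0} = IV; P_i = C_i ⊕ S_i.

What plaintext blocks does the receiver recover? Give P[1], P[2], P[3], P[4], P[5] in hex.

Only C[3] changed, to 0x86. In OFB, a change in C_i flips the same bit in P_i only; the keystream is unaffected. Decrypting the received ciphertext:
P[1]: S = E(K, 0x52) = 0xFE; 0x95 ⊕ 0xFE = 0x6B.
P[2]: S = E(K, 0xFE) = 0xAA; 0x16 ⊕ 0xAA = 0xBC.
P[3]: S = E(K, 0xAA) = 0x56; 0x86 ⊕ 0x56 = 0xD0.
P[4]: S = E(K, 0x56) = 0x02; 0x40 ⊕ 0x02 = 0x42.
P[5]: S = E(K, 0x02) = 0xAE; 0xF0 ⊕ 0xAE = 0x5E.
Blocks that differ from the original plaintext: P[3].

P[1] = 0x6B, P[2] = 0xBC, P[3] = 0xD0, P[4] = 0x42, P[5] = 0x5E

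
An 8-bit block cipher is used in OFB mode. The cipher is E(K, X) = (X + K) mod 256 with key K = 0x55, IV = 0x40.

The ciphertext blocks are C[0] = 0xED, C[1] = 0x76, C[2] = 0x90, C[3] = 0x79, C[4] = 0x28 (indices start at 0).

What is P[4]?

P[4] = 0xC1

OFB decryption: S_i = E(K, S_{i−1}) with S_{−1} = IV; P_i = C_i ⊕ S_i.
P[0]: S = E(K, 0x40) = 0x95; 0xED ⊕ 0x95 = 0x78.
P[1]: S = E(K, 0x95) = 0xEA; 0x76 ⊕ 0xEA = 0x9C.
P[2]: S = E(K, 0xEA) = 0x3F; 0x90 ⊕ 0x3F = 0xAF.
P[3]: S = E(K, 0x3F) = 0x94; 0x79 ⊕ 0x94 = 0xED.
P[4]: S = E(K, 0x94) = 0xE9; 0x28 ⊕ 0xE9 = 0xC1.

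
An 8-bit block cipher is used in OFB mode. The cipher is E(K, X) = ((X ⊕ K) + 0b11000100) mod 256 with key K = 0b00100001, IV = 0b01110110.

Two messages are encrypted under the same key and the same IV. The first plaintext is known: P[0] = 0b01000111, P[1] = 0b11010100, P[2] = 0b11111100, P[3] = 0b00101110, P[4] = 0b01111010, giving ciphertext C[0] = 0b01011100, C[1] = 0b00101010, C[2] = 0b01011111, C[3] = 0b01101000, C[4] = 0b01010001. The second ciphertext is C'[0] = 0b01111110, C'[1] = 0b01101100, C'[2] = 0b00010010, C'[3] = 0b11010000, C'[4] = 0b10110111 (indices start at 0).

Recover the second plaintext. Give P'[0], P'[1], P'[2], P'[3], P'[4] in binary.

P'[0] = 0b01100101, P'[1] = 0b10010010, P'[2] = 0b10110001, P'[3] = 0b10010110, P'[4] = 0b10011100

In OFB with a reused IV, both messages share the same keystream S_i, so C_i ⊕ C'_i = P_i ⊕ P'_i and thus P'_i = P_i ⊕ C_i ⊕ C'_i.
P'[0]: 0b01000111 ⊕ 0b01011100 ⊕ 0b01111110 = 0b01100101.
P'[1]: 0b11010100 ⊕ 0b00101010 ⊕ 0b01101100 = 0b10010010.
P'[2]: 0b11111100 ⊕ 0b01011111 ⊕ 0b00010010 = 0b10110001.
P'[3]: 0b00101110 ⊕ 0b01101000 ⊕ 0b11010000 = 0b10010110.
P'[4]: 0b01111010 ⊕ 0b01010001 ⊕ 0b10110111 = 0b10011100.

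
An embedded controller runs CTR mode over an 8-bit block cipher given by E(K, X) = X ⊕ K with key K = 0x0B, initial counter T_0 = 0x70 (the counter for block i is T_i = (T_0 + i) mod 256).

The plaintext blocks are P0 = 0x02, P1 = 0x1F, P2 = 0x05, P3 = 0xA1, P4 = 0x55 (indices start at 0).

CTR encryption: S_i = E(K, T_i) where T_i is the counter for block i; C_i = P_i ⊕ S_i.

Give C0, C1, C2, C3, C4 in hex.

C0 = 0x79, C1 = 0x65, C2 = 0x7C, C3 = 0xD9, C4 = 0x2A

C0: T = 0x70, S = E(K, T) = 0x7B; 0x02 ⊕ 0x7B = 0x79.
C1: T = 0x71, S = E(K, T) = 0x7A; 0x1F ⊕ 0x7A = 0x65.
C2: T = 0x72, S = E(K, T) = 0x79; 0x05 ⊕ 0x79 = 0x7C.
C3: T = 0x73, S = E(K, T) = 0x78; 0xA1 ⊕ 0x78 = 0xD9.
C4: T = 0x74, S = E(K, T) = 0x7F; 0x55 ⊕ 0x7F = 0x2A.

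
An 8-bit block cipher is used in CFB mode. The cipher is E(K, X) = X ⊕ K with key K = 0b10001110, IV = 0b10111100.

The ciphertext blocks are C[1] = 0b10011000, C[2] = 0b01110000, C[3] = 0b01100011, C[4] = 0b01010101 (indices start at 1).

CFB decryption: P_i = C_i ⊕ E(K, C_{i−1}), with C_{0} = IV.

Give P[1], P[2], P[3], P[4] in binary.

P[1] = 0b10101010, P[2] = 0b01100110, P[3] = 0b10011101, P[4] = 0b10111000

P[1]: E(K, 0b10111100) = 0b00110010; 0b10011000 ⊕ 0b00110010 = 0b10101010.
P[2]: E(K, 0b10011000) = 0b00010110; 0b01110000 ⊕ 0b00010110 = 0b01100110.
P[3]: E(K, 0b01110000) = 0b11111110; 0b01100011 ⊕ 0b11111110 = 0b10011101.
P[4]: E(K, 0b01100011) = 0b11101101; 0b01010101 ⊕ 0b11101101 = 0b10111000.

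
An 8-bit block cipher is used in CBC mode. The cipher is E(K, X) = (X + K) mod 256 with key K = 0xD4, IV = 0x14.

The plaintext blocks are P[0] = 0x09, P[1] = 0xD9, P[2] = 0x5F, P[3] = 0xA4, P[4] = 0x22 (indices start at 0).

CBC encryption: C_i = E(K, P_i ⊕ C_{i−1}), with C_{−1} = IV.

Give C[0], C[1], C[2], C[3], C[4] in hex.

C[0] = 0xF1, C[1] = 0xFC, C[2] = 0x77, C[3] = 0xA7, C[4] = 0x59

C[0]: P[0] ⊕ 0x14 = 0x1D; E(K, 0x1D) = 0xF1.
C[1]: P[1] ⊕ 0xF1 = 0x28; E(K, 0x28) = 0xFC.
C[2]: P[2] ⊕ 0xFC = 0xA3; E(K, 0xA3) = 0x77.
C[3]: P[3] ⊕ 0x77 = 0xD3; E(K, 0xD3) = 0xA7.
C[4]: P[4] ⊕ 0xA7 = 0x85; E(K, 0x85) = 0x59.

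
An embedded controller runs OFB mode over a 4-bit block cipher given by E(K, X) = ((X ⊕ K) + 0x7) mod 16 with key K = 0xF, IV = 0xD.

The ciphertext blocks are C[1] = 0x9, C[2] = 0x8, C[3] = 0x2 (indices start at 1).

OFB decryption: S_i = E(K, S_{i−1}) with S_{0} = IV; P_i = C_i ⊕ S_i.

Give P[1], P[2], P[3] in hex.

P[1]: S = E(K, 0xD) = 0x9; 0x9 ⊕ 0x9 = 0x0.
P[2]: S = E(K, 0x9) = 0xD; 0x8 ⊕ 0xD = 0x5.
P[3]: S = E(K, 0xD) = 0x9; 0x2 ⊕ 0x9 = 0xB.

P[1] = 0x0, P[2] = 0x5, P[3] = 0xB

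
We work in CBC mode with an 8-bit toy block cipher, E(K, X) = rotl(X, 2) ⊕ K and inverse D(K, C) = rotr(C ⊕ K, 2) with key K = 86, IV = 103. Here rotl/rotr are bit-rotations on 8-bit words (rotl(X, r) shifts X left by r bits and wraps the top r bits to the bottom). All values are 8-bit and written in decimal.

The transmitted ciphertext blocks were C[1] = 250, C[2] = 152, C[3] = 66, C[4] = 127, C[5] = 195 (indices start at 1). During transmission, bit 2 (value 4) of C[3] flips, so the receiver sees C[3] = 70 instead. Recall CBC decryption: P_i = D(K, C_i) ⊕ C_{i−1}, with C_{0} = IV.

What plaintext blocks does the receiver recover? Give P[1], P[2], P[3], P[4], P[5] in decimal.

P[1] = 76, P[2] = 73, P[3] = 156, P[4] = 12, P[5] = 26

Only C[3] changed, to 70. In CBC, a change in C_i garbles P_i and flips the same bit in P_{i+1}. Decrypting the received ciphertext:
P[1]: D(K, 250) = 43; 43 ⊕ 103 = 76.
P[2]: D(K, 152) = 179; 179 ⊕ 250 = 73.
P[3]: D(K, 70) = 4; 4 ⊕ 152 = 156.
P[4]: D(K, 127) = 74; 74 ⊕ 70 = 12.
P[5]: D(K, 195) = 101; 101 ⊕ 127 = 26.
Blocks that differ from the original plaintext: P[3], P[4].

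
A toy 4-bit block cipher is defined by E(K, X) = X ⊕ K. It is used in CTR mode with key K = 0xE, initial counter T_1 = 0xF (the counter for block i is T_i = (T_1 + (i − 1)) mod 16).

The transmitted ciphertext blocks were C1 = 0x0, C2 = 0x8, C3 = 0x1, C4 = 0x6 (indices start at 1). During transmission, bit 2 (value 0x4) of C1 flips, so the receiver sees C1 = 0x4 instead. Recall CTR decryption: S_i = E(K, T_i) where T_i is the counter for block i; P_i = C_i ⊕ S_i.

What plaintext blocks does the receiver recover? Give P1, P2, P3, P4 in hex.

P1 = 0x5, P2 = 0x6, P3 = 0xE, P4 = 0xA

Only C1 changed, to 0x4. In CTR, a change in C_i flips the same bit in P_i only; the keystream is unaffected. Decrypting the received ciphertext:
P1: T = 0xF, S = E(K, T) = 0x1; 0x4 ⊕ 0x1 = 0x5.
P2: T = 0x0, S = E(K, T) = 0xE; 0x8 ⊕ 0xE = 0x6.
P3: T = 0x1, S = E(K, T) = 0xF; 0x1 ⊕ 0xF = 0xE.
P4: T = 0x2, S = E(K, T) = 0xC; 0x6 ⊕ 0xC = 0xA.
Blocks that differ from the original plaintext: P1.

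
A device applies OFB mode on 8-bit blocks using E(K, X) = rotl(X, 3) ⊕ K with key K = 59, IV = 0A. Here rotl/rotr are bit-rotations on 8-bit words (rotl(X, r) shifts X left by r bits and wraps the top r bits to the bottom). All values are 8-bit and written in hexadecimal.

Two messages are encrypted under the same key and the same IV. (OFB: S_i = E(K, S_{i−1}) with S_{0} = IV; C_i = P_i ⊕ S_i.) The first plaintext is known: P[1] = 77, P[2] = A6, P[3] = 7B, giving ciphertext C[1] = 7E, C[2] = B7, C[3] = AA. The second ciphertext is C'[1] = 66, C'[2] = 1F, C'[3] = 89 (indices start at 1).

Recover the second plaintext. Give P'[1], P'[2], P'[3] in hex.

In OFB with a reused IV, both messages share the same keystream S_i, so C_i ⊕ C'_i = P_i ⊕ P'_i and thus P'_i = P_i ⊕ C_i ⊕ C'_i.
P'[1]: 77 ⊕ 7E ⊕ 66 = 6F.
P'[2]: A6 ⊕ B7 ⊕ 1F = 0E.
P'[3]: 7B ⊕ AA ⊕ 89 = 58.

P'[1] = 6F, P'[2] = 0E, P'[3] = 58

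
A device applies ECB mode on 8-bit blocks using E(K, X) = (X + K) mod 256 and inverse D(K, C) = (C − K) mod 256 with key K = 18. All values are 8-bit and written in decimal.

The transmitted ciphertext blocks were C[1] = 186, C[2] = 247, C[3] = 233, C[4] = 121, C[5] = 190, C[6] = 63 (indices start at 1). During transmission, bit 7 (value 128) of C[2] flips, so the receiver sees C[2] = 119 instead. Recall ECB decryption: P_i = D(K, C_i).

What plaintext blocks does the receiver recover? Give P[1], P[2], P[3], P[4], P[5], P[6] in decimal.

Only C[2] changed, to 119. In ECB, a change in C_i affects only P_i. Decrypting the received ciphertext:
P[1]: D(K, 186) = 168.
P[2]: D(K, 119) = 101.
P[3]: D(K, 233) = 215.
P[4]: D(K, 121) = 103.
P[5]: D(K, 190) = 172.
P[6]: D(K, 63) = 45.
Blocks that differ from the original plaintext: P[2].

P[1] = 168, P[2] = 101, P[3] = 215, P[4] = 103, P[5] = 172, P[6] = 45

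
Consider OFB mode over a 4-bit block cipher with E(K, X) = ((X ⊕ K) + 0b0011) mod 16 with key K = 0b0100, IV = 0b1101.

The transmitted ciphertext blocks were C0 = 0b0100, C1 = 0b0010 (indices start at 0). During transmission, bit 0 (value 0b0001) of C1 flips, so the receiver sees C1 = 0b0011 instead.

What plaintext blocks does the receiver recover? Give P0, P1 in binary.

OFB decryption: S_i = E(K, S_{i−1}) with S_{−1} = IV; P_i = C_i ⊕ S_i.
Only C1 changed, to 0b0011. In OFB, a change in C_i flips the same bit in P_i only; the keystream is unaffected. Decrypting the received ciphertext:
P0: S = E(K, 0b1101) = 0b1100; 0b0100 ⊕ 0b1100 = 0b1000.
P1: S = E(K, 0b1100) = 0b1011; 0b0011 ⊕ 0b1011 = 0b1000.
Blocks that differ from the original plaintext: P1.

P0 = 0b1000, P1 = 0b1000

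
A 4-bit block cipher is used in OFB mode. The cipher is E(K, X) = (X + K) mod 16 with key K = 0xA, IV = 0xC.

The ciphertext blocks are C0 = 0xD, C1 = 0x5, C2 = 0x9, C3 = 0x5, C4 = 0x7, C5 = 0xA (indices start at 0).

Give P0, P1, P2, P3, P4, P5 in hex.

OFB decryption: S_i = E(K, S_{i−1}) with S_{−1} = IV; P_i = C_i ⊕ S_i.
P0: S = E(K, 0xC) = 0x6; 0xD ⊕ 0x6 = 0xB.
P1: S = E(K, 0x6) = 0x0; 0x5 ⊕ 0x0 = 0x5.
P2: S = E(K, 0x0) = 0xA; 0x9 ⊕ 0xA = 0x3.
P3: S = E(K, 0xA) = 0x4; 0x5 ⊕ 0x4 = 0x1.
P4: S = E(K, 0x4) = 0xE; 0x7 ⊕ 0xE = 0x9.
P5: S = E(K, 0xE) = 0x8; 0xA ⊕ 0x8 = 0x2.

P0 = 0xB, P1 = 0x5, P2 = 0x3, P3 = 0x1, P4 = 0x9, P5 = 0x2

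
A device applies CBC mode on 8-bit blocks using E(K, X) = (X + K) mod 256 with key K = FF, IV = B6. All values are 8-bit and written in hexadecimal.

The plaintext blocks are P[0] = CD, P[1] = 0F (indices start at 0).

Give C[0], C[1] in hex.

C[0] = 7A, C[1] = 74

CBC encryption: C_i = E(K, P_i ⊕ C_{i−1}), with C_{−1} = IV.
C[0]: P[0] ⊕ B6 = 7B; E(K, 7B) = 7A.
C[1]: P[1] ⊕ 7A = 75; E(K, 75) = 74.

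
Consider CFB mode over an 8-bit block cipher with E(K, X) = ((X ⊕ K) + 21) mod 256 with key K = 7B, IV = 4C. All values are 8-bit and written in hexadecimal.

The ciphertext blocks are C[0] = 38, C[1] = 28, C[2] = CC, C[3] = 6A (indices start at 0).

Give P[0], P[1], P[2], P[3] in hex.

P[0] = 60, P[1] = 4C, P[2] = B8, P[3] = B2

CFB decryption: P_i = C_i ⊕ E(K, C_{i−1}), with C_{−1} = IV.
P[0]: E(K, 4C) = 58; 38 ⊕ 58 = 60.
P[1]: E(K, 38) = 64; 28 ⊕ 64 = 4C.
P[2]: E(K, 28) = 74; CC ⊕ 74 = B8.
P[3]: E(K, CC) = D8; 6A ⊕ D8 = B2.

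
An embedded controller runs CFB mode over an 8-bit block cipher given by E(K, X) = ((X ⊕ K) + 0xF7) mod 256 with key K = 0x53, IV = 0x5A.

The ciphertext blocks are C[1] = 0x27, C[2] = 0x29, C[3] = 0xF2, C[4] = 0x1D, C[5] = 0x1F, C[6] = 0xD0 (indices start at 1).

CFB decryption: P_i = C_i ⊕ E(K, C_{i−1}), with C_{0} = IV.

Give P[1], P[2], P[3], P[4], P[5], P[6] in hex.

P[1]: E(K, 0x5A) = 0x00; 0x27 ⊕ 0x00 = 0x27.
P[2]: E(K, 0x27) = 0x6B; 0x29 ⊕ 0x6B = 0x42.
P[3]: E(K, 0x29) = 0x71; 0xF2 ⊕ 0x71 = 0x83.
P[4]: E(K, 0xF2) = 0x98; 0x1D ⊕ 0x98 = 0x85.
P[5]: E(K, 0x1D) = 0x45; 0x1F ⊕ 0x45 = 0x5A.
P[6]: E(K, 0x1F) = 0x43; 0xD0 ⊕ 0x43 = 0x93.

P[1] = 0x27, P[2] = 0x42, P[3] = 0x83, P[4] = 0x85, P[5] = 0x5A, P[6] = 0x93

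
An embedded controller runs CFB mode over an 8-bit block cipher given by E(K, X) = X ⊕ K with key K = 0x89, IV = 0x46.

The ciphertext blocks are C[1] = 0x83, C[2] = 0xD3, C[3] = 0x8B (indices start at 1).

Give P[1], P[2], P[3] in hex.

P[1] = 0x4C, P[2] = 0xD9, P[3] = 0xD1

CFB decryption: P_i = C_i ⊕ E(K, C_{i−1}), with C_{0} = IV.
P[1]: E(K, 0x46) = 0xCF; 0x83 ⊕ 0xCF = 0x4C.
P[2]: E(K, 0x83) = 0x0A; 0xD3 ⊕ 0x0A = 0xD9.
P[3]: E(K, 0xD3) = 0x5A; 0x8B ⊕ 0x5A = 0xD1.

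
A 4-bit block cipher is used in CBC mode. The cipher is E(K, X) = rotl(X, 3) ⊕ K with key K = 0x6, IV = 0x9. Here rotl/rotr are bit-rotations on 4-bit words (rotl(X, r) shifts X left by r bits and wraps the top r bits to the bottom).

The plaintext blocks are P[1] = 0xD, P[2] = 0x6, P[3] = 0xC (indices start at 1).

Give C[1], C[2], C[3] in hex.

CBC encryption: C_i = E(K, P_i ⊕ C_{i−1}), with C_{0} = IV.
C[1]: P[1] ⊕ 0x9 = 0x4; E(K, 0x4) = 0x4.
C[2]: P[2] ⊕ 0x4 = 0x2; E(K, 0x2) = 0x7.
C[3]: P[3] ⊕ 0x7 = 0xB; E(K, 0xB) = 0xB.

C[1] = 0x4, C[2] = 0x7, C[3] = 0xB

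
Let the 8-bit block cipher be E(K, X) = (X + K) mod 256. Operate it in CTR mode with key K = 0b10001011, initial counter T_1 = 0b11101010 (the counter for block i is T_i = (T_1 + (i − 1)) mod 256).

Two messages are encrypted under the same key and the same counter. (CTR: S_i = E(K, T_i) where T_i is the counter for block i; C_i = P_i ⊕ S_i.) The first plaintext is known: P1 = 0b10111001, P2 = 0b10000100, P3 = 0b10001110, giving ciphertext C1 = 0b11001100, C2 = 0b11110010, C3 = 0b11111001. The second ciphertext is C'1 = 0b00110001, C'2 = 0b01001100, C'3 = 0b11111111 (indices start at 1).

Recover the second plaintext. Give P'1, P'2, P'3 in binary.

P'1 = 0b01000100, P'2 = 0b00111010, P'3 = 0b10001000

In CTR with a reused counter, both messages share the same keystream S_i, so C_i ⊕ C'_i = P_i ⊕ P'_i and thus P'_i = P_i ⊕ C_i ⊕ C'_i.
P'1: 0b10111001 ⊕ 0b11001100 ⊕ 0b00110001 = 0b01000100.
P'2: 0b10000100 ⊕ 0b11110010 ⊕ 0b01001100 = 0b00111010.
P'3: 0b10001110 ⊕ 0b11111001 ⊕ 0b11111111 = 0b10001000.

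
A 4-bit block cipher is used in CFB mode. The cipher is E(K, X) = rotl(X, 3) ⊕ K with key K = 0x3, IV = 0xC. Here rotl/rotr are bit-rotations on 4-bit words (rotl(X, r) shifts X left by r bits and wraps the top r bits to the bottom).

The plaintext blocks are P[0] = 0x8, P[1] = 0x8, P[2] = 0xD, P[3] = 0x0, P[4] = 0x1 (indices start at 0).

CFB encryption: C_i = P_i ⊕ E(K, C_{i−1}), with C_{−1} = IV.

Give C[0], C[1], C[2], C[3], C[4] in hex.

C[0] = 0xD, C[1] = 0x5, C[2] = 0x4, C[3] = 0x1, C[4] = 0xA

C[0]: E(K, 0xC) = 0x5; 0x8 ⊕ 0x5 = 0xD.
C[1]: E(K, 0xD) = 0xD; 0x8 ⊕ 0xD = 0x5.
C[2]: E(K, 0x5) = 0x9; 0xD ⊕ 0x9 = 0x4.
C[3]: E(K, 0x4) = 0x1; 0x0 ⊕ 0x1 = 0x1.
C[4]: E(K, 0x1) = 0xB; 0x1 ⊕ 0xB = 0xA.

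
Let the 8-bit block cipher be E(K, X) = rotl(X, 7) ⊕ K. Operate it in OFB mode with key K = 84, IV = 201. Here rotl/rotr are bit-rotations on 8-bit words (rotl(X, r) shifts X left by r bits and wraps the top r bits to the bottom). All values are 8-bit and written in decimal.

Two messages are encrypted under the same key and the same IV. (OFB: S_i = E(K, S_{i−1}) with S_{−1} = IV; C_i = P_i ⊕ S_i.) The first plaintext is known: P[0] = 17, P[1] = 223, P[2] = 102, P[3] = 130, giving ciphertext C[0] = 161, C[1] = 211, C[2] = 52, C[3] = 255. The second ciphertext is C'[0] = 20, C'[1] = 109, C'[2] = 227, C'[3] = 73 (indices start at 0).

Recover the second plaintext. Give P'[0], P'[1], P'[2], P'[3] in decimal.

P'[0] = 164, P'[1] = 97, P'[2] = 177, P'[3] = 52

In OFB with a reused IV, both messages share the same keystream S_i, so C_i ⊕ C'_i = P_i ⊕ P'_i and thus P'_i = P_i ⊕ C_i ⊕ C'_i.
P'[0]: 17 ⊕ 161 ⊕ 20 = 164.
P'[1]: 223 ⊕ 211 ⊕ 109 = 97.
P'[2]: 102 ⊕ 52 ⊕ 227 = 177.
P'[3]: 130 ⊕ 255 ⊕ 73 = 52.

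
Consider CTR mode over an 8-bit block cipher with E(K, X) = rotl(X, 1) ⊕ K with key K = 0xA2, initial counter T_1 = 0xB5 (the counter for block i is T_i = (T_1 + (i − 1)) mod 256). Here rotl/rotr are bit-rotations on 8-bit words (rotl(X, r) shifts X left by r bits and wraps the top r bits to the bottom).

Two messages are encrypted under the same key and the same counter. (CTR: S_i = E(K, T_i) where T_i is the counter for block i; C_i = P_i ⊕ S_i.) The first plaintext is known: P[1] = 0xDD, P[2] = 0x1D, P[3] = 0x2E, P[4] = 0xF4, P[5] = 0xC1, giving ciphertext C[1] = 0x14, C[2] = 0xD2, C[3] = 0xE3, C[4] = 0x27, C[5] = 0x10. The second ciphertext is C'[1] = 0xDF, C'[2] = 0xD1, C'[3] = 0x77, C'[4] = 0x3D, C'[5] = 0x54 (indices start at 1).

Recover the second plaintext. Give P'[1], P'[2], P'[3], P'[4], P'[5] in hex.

In CTR with a reused counter, both messages share the same keystream S_i, so C_i ⊕ C'_i = P_i ⊕ P'_i and thus P'_i = P_i ⊕ C_i ⊕ C'_i.
P'[1]: 0xDD ⊕ 0x14 ⊕ 0xDF = 0x16.
P'[2]: 0x1D ⊕ 0xD2 ⊕ 0xD1 = 0x1E.
P'[3]: 0x2E ⊕ 0xE3 ⊕ 0x77 = 0xBA.
P'[4]: 0xF4 ⊕ 0x27 ⊕ 0x3D = 0xEE.
P'[5]: 0xC1 ⊕ 0x10 ⊕ 0x54 = 0x85.

P'[1] = 0x16, P'[2] = 0x1E, P'[3] = 0xBA, P'[4] = 0xEE, P'[5] = 0x85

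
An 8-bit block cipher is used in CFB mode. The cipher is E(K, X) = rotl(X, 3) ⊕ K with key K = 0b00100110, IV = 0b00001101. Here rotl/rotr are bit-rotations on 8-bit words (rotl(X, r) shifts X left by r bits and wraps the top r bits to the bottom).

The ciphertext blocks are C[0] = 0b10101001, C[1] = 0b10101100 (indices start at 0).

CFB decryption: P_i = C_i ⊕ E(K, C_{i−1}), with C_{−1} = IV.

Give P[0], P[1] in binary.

P[0]: E(K, 0b00001101) = 0b01001110; 0b10101001 ⊕ 0b01001110 = 0b11100111.
P[1]: E(K, 0b10101001) = 0b01101011; 0b10101100 ⊕ 0b01101011 = 0b11000111.

P[0] = 0b11100111, P[1] = 0b11000111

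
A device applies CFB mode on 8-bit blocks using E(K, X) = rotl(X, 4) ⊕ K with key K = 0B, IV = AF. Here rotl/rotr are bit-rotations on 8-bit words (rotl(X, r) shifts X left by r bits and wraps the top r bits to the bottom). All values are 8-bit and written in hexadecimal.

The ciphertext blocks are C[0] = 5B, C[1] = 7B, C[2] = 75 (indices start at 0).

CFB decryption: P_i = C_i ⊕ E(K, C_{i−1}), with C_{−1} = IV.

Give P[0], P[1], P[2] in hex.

P[0]: E(K, AF) = F1; 5B ⊕ F1 = AA.
P[1]: E(K, 5B) = BE; 7B ⊕ BE = C5.
P[2]: E(K, 7B) = BC; 75 ⊕ BC = C9.

P[0] = AA, P[1] = C5, P[2] = C9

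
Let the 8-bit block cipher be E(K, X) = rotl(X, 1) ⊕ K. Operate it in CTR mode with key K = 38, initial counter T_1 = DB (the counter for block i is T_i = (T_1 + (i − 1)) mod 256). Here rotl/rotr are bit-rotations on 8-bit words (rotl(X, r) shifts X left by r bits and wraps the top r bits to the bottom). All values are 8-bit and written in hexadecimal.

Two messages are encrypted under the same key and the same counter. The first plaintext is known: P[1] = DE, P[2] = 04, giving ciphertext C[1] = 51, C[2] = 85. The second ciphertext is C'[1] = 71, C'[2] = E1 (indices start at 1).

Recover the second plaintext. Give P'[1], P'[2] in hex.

P'[1] = FE, P'[2] = 60

In CTR with a reused counter, both messages share the same keystream S_i, so C_i ⊕ C'_i = P_i ⊕ P'_i and thus P'_i = P_i ⊕ C_i ⊕ C'_i.
P'[1]: DE ⊕ 51 ⊕ 71 = FE.
P'[2]: 04 ⊕ 85 ⊕ E1 = 60.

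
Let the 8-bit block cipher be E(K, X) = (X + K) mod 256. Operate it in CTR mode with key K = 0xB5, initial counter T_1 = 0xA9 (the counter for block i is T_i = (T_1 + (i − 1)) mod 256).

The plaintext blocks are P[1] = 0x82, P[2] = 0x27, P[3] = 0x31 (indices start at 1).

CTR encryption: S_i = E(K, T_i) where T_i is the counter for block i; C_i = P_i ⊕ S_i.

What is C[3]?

C[3] = 0x51

C[1]: T = 0xA9, S = E(K, T) = 0x5E; 0x82 ⊕ 0x5E = 0xDC.
C[2]: T = 0xAA, S = E(K, T) = 0x5F; 0x27 ⊕ 0x5F = 0x78.
C[3]: T = 0xAB, S = E(K, T) = 0x60; 0x31 ⊕ 0x60 = 0x51.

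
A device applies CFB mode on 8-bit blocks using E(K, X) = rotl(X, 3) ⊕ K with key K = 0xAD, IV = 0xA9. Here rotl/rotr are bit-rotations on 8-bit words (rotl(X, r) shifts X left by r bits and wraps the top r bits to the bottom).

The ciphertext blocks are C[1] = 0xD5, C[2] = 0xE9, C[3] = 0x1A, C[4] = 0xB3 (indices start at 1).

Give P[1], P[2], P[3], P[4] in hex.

CFB decryption: P_i = C_i ⊕ E(K, C_{i−1}), with C_{0} = IV.
P[1]: E(K, 0xA9) = 0xE0; 0xD5 ⊕ 0xE0 = 0x35.
P[2]: E(K, 0xD5) = 0x03; 0xE9 ⊕ 0x03 = 0xEA.
P[3]: E(K, 0xE9) = 0xE2; 0x1A ⊕ 0xE2 = 0xF8.
P[4]: E(K, 0x1A) = 0x7D; 0xB3 ⊕ 0x7D = 0xCE.

P[1] = 0x35, P[2] = 0xEA, P[3] = 0xF8, P[4] = 0xCE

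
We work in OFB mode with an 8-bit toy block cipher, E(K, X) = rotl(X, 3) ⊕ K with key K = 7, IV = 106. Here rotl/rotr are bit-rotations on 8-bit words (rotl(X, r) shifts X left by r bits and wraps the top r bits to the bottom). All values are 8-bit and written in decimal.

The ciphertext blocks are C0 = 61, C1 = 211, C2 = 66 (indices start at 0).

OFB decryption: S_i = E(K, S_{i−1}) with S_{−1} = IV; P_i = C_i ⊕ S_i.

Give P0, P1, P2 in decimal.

P0: S = E(K, 106) = 84; 61 ⊕ 84 = 105.
P1: S = E(K, 84) = 165; 211 ⊕ 165 = 118.
P2: S = E(K, 165) = 42; 66 ⊕ 42 = 104.

P0 = 105, P1 = 118, P2 = 104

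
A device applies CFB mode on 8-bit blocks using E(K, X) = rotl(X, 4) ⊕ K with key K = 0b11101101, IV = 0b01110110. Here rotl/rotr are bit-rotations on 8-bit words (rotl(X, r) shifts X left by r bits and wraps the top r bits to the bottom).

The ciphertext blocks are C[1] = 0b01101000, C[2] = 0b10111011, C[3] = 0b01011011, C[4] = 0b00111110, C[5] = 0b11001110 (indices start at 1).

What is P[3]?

CFB decryption: P_i = C_i ⊕ E(K, C_{i−1}), with C_{0} = IV.
P[3]: E(K, 0b10111011) = 0b01010110; 0b01011011 ⊕ 0b01010110 = 0b00001101.

P[3] = 0b00001101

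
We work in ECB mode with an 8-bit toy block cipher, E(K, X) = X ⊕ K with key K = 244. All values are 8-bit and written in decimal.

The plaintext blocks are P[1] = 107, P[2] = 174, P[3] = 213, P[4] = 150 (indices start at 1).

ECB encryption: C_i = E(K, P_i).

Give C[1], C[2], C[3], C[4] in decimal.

C[1]: E(K, 107) = 159.
C[2]: E(K, 174) = 90.
C[3]: E(K, 213) = 33.
C[4]: E(K, 150) = 98.

C[1] = 159, C[2] = 90, C[3] = 33, C[4] = 98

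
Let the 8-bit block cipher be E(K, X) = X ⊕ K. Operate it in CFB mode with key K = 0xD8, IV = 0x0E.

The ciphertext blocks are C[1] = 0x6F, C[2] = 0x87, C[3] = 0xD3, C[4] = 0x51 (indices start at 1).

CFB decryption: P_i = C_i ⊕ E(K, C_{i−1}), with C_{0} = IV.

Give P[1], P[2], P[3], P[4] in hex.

P[1]: E(K, 0x0E) = 0xD6; 0x6F ⊕ 0xD6 = 0xB9.
P[2]: E(K, 0x6F) = 0xB7; 0x87 ⊕ 0xB7 = 0x30.
P[3]: E(K, 0x87) = 0x5F; 0xD3 ⊕ 0x5F = 0x8C.
P[4]: E(K, 0xD3) = 0x0B; 0x51 ⊕ 0x0B = 0x5A.

P[1] = 0xB9, P[2] = 0x30, P[3] = 0x8C, P[4] = 0x5A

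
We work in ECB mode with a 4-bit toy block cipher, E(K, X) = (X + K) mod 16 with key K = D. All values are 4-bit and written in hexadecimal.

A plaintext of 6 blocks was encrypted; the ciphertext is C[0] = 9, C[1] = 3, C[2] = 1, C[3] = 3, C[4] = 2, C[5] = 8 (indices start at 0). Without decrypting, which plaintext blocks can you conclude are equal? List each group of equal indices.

P[1] = P[3]

ECB encrypts each block independently with the same key, so equal ciphertext blocks imply equal plaintext blocks.
C[1] = C[3] = 3, so P[1] = P[3].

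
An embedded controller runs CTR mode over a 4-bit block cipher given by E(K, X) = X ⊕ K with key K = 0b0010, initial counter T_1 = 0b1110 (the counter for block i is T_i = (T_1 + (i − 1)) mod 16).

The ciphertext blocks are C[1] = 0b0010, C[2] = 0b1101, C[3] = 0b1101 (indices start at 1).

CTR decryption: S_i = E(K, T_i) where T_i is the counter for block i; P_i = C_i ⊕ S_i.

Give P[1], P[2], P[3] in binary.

P[1]: T = 0b1110, S = E(K, T) = 0b1100; 0b0010 ⊕ 0b1100 = 0b1110.
P[2]: T = 0b1111, S = E(K, T) = 0b1101; 0b1101 ⊕ 0b1101 = 0b0000.
P[3]: T = 0b0000, S = E(K, T) = 0b0010; 0b1101 ⊕ 0b0010 = 0b1111.

P[1] = 0b1110, P[2] = 0b0000, P[3] = 0b1111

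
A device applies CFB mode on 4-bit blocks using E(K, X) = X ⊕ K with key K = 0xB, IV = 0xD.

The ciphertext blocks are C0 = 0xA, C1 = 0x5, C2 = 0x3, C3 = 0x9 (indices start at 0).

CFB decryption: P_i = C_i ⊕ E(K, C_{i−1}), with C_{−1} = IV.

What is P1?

P1: E(K, 0xA) = 0x1; 0x5 ⊕ 0x1 = 0x4.

P1 = 0x4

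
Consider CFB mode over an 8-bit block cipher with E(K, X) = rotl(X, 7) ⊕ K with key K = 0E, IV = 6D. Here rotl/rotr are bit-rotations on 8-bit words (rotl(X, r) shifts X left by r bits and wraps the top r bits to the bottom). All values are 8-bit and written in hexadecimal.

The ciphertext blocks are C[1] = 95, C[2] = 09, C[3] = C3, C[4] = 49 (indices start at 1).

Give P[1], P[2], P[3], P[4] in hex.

CFB decryption: P_i = C_i ⊕ E(K, C_{i−1}), with C_{0} = IV.
P[1]: E(K, 6D) = B8; 95 ⊕ B8 = 2D.
P[2]: E(K, 95) = C4; 09 ⊕ C4 = CD.
P[3]: E(K, 09) = 8A; C3 ⊕ 8A = 49.
P[4]: E(K, C3) = EF; 49 ⊕ EF = A6.

P[1] = 2D, P[2] = CD, P[3] = 49, P[4] = A6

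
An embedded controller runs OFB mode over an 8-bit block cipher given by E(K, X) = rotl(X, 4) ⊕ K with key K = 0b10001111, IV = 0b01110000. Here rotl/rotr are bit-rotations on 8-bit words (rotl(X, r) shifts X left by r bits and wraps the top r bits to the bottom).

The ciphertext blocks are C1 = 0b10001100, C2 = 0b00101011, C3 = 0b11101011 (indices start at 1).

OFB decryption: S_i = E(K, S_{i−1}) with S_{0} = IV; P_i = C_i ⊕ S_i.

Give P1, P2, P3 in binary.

P1 = 0b00000100, P2 = 0b00101100, P3 = 0b00010100

P1: S = E(K, 0b01110000) = 0b10001000; 0b10001100 ⊕ 0b10001000 = 0b00000100.
P2: S = E(K, 0b10001000) = 0b00000111; 0b00101011 ⊕ 0b00000111 = 0b00101100.
P3: S = E(K, 0b00000111) = 0b11111111; 0b11101011 ⊕ 0b11111111 = 0b00010100.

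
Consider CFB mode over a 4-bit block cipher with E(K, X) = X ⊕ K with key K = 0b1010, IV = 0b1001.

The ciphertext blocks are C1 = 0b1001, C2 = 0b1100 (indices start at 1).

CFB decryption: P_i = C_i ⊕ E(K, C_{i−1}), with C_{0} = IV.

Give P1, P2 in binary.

P1: E(K, 0b1001) = 0b0011; 0b1001 ⊕ 0b0011 = 0b1010.
P2: E(K, 0b1001) = 0b0011; 0b1100 ⊕ 0b0011 = 0b1111.

P1 = 0b1010, P2 = 0b1111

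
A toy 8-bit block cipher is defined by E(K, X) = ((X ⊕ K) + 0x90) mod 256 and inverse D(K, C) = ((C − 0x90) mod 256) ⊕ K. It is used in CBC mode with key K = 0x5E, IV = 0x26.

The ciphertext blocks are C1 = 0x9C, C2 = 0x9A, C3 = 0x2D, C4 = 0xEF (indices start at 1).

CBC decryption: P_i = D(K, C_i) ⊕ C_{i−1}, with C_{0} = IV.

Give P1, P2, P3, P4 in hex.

P1 = 0x74, P2 = 0xC8, P3 = 0x59, P4 = 0x2C

P1: D(K, 0x9C) = 0x52; 0x52 ⊕ 0x26 = 0x74.
P2: D(K, 0x9A) = 0x54; 0x54 ⊕ 0x9C = 0xC8.
P3: D(K, 0x2D) = 0xC3; 0xC3 ⊕ 0x9A = 0x59.
P4: D(K, 0xEF) = 0x01; 0x01 ⊕ 0x2D = 0x2C.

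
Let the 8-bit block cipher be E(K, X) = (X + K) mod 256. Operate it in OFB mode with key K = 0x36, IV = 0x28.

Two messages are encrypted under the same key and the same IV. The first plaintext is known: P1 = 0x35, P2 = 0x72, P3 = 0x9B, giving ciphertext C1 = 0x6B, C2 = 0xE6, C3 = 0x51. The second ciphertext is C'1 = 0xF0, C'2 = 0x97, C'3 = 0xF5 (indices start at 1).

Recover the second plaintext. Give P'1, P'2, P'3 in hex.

In OFB with a reused IV, both messages share the same keystream S_i, so C_i ⊕ C'_i = P_i ⊕ P'_i and thus P'_i = P_i ⊕ C_i ⊕ C'_i.
P'1: 0x35 ⊕ 0x6B ⊕ 0xF0 = 0xAE.
P'2: 0x72 ⊕ 0xE6 ⊕ 0x97 = 0x03.
P'3: 0x9B ⊕ 0x51 ⊕ 0xF5 = 0x3F.

P'1 = 0xAE, P'2 = 0x03, P'3 = 0x3F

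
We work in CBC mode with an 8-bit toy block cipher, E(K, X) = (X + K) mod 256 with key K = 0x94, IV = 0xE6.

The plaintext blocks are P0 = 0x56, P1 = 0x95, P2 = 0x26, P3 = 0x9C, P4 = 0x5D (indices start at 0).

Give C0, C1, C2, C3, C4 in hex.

CBC encryption: C_i = E(K, P_i ⊕ C_{i−1}), with C_{−1} = IV.
C0: P0 ⊕ 0xE6 = 0xB0; E(K, 0xB0) = 0x44.
C1: P1 ⊕ 0x44 = 0xD1; E(K, 0xD1) = 0x65.
C2: P2 ⊕ 0x65 = 0x43; E(K, 0x43) = 0xD7.
C3: P3 ⊕ 0xD7 = 0x4B; E(K, 0x4B) = 0xDF.
C4: P4 ⊕ 0xDF = 0x82; E(K, 0x82) = 0x16.

C0 = 0x44, C1 = 0x65, C2 = 0xD7, C3 = 0xDF, C4 = 0x16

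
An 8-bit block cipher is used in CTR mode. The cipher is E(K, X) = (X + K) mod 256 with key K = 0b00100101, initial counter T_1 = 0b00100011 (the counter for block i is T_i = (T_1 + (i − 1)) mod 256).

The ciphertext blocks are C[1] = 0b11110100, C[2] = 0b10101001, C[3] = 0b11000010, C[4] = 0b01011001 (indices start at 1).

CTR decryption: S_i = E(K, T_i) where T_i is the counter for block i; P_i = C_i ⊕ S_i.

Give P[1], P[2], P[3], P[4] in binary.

P[1] = 0b10111100, P[2] = 0b11100000, P[3] = 0b10001000, P[4] = 0b00010010

P[1]: T = 0b00100011, S = E(K, T) = 0b01001000; 0b11110100 ⊕ 0b01001000 = 0b10111100.
P[2]: T = 0b00100100, S = E(K, T) = 0b01001001; 0b10101001 ⊕ 0b01001001 = 0b11100000.
P[3]: T = 0b00100101, S = E(K, T) = 0b01001010; 0b11000010 ⊕ 0b01001010 = 0b10001000.
P[4]: T = 0b00100110, S = E(K, T) = 0b01001011; 0b01011001 ⊕ 0b01001011 = 0b00010010.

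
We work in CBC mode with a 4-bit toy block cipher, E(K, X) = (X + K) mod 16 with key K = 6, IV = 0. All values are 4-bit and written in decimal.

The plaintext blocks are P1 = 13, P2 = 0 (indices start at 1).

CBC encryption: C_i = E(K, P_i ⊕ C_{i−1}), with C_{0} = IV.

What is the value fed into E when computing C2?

C1: P1 ⊕ 0 = 13; E(K, 13) = 3.
C2: P2 ⊕ 3 = 3; E(K, 3) = 9.
So the input to E for block 2 is 3.

3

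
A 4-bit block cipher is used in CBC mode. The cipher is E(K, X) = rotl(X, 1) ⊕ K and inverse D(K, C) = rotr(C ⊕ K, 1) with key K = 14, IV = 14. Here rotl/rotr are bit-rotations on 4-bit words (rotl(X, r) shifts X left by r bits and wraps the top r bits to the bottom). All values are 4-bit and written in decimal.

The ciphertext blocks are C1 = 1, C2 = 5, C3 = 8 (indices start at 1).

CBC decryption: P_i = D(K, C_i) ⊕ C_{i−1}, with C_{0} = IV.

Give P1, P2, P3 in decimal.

P1 = 1, P2 = 12, P3 = 6

P1: D(K, 1) = 15; 15 ⊕ 14 = 1.
P2: D(K, 5) = 13; 13 ⊕ 1 = 12.
P3: D(K, 8) = 3; 3 ⊕ 5 = 6.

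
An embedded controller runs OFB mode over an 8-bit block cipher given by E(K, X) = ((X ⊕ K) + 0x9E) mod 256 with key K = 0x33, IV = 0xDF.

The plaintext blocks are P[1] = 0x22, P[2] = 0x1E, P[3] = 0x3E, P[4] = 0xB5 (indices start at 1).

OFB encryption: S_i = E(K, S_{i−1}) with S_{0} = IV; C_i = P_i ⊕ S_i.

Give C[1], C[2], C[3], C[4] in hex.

C[1] = 0xA8, C[2] = 0x49, C[3] = 0x3C, C[4] = 0x7A

C[1]: S = E(K, 0xDF) = 0x8A; 0x22 ⊕ 0x8A = 0xA8.
C[2]: S = E(K, 0x8A) = 0x57; 0x1E ⊕ 0x57 = 0x49.
C[3]: S = E(K, 0x57) = 0x02; 0x3E ⊕ 0x02 = 0x3C.
C[4]: S = E(K, 0x02) = 0xCF; 0xB5 ⊕ 0xCF = 0x7A.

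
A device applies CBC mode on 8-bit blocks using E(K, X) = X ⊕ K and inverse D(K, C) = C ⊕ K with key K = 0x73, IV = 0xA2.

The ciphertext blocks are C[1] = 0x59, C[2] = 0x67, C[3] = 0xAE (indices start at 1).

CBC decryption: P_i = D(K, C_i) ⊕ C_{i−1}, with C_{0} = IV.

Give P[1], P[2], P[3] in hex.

P[1]: D(K, 0x59) = 0x2A; 0x2A ⊕ 0xA2 = 0x88.
P[2]: D(K, 0x67) = 0x14; 0x14 ⊕ 0x59 = 0x4D.
P[3]: D(K, 0xAE) = 0xDD; 0xDD ⊕ 0x67 = 0xBA.

P[1] = 0x88, P[2] = 0x4D, P[3] = 0xBA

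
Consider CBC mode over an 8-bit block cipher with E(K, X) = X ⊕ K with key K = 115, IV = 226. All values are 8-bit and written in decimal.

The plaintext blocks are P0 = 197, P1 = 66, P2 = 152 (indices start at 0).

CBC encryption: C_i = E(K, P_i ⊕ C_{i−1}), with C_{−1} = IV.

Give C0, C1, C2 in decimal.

C0: P0 ⊕ 226 = 39; E(K, 39) = 84.
C1: P1 ⊕ 84 = 22; E(K, 22) = 101.
C2: P2 ⊕ 101 = 253; E(K, 253) = 142.

C0 = 84, C1 = 101, C2 = 142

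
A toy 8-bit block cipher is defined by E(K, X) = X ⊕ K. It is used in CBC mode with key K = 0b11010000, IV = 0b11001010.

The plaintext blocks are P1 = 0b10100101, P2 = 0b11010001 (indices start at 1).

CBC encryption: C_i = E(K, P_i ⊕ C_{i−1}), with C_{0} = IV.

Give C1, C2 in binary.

C1: P1 ⊕ 0b11001010 = 0b01101111; E(K, 0b01101111) = 0b10111111.
C2: P2 ⊕ 0b10111111 = 0b01101110; E(K, 0b01101110) = 0b10111110.

C1 = 0b10111111, C2 = 0b10111110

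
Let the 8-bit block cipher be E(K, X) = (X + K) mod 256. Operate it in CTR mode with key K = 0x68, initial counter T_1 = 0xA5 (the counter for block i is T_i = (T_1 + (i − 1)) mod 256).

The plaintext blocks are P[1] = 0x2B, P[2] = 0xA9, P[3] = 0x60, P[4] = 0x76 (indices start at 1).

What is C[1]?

CTR encryption: S_i = E(K, T_i) where T_i is the counter for block i; C_i = P_i ⊕ S_i.
C[1]: T = 0xA5, S = E(K, T) = 0x0D; 0x2B ⊕ 0x0D = 0x26.

C[1] = 0x26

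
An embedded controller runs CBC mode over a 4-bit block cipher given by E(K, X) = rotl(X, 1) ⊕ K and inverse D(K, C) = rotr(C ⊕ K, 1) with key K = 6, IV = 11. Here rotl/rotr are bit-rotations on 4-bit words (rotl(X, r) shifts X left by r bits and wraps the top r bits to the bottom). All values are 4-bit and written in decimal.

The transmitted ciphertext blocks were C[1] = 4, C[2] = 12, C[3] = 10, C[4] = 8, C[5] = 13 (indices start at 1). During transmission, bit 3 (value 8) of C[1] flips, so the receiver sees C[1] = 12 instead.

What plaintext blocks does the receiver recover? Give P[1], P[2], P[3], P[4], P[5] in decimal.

P[1] = 14, P[2] = 9, P[3] = 10, P[4] = 13, P[5] = 5

CBC decryption: P_i = D(K, C_i) ⊕ C_{i−1}, with C_{0} = IV.
Only C[1] changed, to 12. In CBC, a change in C_i garbles P_i and flips the same bit in P_{i+1}. Decrypting the received ciphertext:
P[1]: D(K, 12) = 5; 5 ⊕ 11 = 14.
P[2]: D(K, 12) = 5; 5 ⊕ 12 = 9.
P[3]: D(K, 10) = 6; 6 ⊕ 12 = 10.
P[4]: D(K, 8) = 7; 7 ⊕ 10 = 13.
P[5]: D(K, 13) = 13; 13 ⊕ 8 = 5.
Blocks that differ from the original plaintext: P[1], P[2].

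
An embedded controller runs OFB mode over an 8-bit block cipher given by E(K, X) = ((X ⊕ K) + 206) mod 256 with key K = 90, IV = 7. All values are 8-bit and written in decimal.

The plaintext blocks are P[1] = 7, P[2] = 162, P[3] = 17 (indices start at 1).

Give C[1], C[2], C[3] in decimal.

C[1] = 44, C[2] = 157, C[3] = 34

OFB encryption: S_i = E(K, S_{i−1}) with S_{0} = IV; C_i = P_i ⊕ S_i.
C[1]: S = E(K, 7) = 43; 7 ⊕ 43 = 44.
C[2]: S = E(K, 43) = 63; 162 ⊕ 63 = 157.
C[3]: S = E(K, 63) = 51; 17 ⊕ 51 = 34.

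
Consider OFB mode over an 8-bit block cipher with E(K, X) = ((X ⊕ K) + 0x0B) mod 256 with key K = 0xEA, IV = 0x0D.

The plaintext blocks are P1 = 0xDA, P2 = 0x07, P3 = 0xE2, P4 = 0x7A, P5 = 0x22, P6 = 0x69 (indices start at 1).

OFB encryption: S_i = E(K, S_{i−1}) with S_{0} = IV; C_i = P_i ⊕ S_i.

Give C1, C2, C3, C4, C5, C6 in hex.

C1 = 0x28, C2 = 0x24, C3 = 0x36, C4 = 0x33, C5 = 0x8C, C6 = 0x26

C1: S = E(K, 0x0D) = 0xF2; 0xDA ⊕ 0xF2 = 0x28.
C2: S = E(K, 0xF2) = 0x23; 0x07 ⊕ 0x23 = 0x24.
C3: S = E(K, 0x23) = 0xD4; 0xE2 ⊕ 0xD4 = 0x36.
C4: S = E(K, 0xD4) = 0x49; 0x7A ⊕ 0x49 = 0x33.
C5: S = E(K, 0x49) = 0xAE; 0x22 ⊕ 0xAE = 0x8C.
C6: S = E(K, 0xAE) = 0x4F; 0x69 ⊕ 0x4F = 0x26.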